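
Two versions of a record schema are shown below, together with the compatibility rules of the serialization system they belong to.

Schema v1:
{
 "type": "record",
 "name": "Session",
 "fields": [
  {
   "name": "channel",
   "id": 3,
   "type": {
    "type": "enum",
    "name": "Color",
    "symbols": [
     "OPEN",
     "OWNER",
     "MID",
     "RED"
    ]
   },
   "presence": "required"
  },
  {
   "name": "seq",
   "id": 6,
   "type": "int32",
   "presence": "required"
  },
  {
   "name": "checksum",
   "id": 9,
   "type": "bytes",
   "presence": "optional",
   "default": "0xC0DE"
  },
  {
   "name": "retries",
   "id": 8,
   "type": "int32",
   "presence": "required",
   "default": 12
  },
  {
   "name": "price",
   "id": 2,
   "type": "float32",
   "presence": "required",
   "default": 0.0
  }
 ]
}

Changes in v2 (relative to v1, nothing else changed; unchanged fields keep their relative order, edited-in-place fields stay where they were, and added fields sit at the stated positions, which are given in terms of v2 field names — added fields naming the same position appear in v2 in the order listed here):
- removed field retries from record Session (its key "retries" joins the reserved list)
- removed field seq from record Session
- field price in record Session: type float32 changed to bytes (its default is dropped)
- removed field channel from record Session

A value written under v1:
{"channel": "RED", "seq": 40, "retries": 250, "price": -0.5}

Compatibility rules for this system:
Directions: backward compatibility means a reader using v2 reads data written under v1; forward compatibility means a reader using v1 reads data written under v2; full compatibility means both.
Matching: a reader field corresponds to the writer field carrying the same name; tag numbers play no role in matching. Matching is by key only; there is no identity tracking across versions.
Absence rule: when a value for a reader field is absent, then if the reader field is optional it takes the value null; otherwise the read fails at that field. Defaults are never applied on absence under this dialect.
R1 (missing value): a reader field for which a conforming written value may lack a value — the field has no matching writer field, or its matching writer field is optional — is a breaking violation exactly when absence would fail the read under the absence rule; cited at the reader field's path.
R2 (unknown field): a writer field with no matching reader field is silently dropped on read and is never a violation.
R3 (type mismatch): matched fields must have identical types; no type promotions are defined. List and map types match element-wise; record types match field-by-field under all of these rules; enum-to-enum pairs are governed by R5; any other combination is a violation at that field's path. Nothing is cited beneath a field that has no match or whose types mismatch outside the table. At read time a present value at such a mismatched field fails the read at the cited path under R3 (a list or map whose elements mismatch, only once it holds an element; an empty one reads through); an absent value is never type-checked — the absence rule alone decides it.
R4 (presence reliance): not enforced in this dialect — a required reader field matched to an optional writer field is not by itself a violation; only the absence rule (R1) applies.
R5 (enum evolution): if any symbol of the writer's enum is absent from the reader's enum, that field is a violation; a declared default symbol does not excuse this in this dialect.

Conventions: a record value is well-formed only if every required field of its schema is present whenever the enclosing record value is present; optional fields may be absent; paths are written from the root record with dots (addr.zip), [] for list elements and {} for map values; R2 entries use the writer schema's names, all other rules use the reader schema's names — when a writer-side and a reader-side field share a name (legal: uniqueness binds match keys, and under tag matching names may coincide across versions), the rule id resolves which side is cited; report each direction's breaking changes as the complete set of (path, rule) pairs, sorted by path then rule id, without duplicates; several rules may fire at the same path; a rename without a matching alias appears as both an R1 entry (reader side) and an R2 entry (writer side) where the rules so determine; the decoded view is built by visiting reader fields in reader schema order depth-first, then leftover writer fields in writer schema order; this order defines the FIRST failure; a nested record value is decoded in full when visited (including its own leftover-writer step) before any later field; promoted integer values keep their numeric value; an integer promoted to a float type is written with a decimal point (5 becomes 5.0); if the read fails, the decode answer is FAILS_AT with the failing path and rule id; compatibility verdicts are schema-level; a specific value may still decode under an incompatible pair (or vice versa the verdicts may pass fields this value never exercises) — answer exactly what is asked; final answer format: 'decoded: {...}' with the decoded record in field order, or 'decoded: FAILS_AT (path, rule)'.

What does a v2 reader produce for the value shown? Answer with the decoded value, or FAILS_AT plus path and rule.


decoded: FAILS_AT (price, R3)

the writer's type comes first in each Session pair
migrating the Session value to v2:
  checksum := null (missing; optional => null)
  read fails at price under R3
  => FAILS_AT (price, R3)
ruling out the remaining Session differences:
  removed field retries from record Session (its key "retries" joins the reserved list) -> affects the rule determinations only; this particular Session value decodes identically
  removed field seq from record Session -> affects the rule determinations only; this particular Session value decodes identically
  removed field channel from record Session -> affects the rule determinations only; this particular Session value decodes identically


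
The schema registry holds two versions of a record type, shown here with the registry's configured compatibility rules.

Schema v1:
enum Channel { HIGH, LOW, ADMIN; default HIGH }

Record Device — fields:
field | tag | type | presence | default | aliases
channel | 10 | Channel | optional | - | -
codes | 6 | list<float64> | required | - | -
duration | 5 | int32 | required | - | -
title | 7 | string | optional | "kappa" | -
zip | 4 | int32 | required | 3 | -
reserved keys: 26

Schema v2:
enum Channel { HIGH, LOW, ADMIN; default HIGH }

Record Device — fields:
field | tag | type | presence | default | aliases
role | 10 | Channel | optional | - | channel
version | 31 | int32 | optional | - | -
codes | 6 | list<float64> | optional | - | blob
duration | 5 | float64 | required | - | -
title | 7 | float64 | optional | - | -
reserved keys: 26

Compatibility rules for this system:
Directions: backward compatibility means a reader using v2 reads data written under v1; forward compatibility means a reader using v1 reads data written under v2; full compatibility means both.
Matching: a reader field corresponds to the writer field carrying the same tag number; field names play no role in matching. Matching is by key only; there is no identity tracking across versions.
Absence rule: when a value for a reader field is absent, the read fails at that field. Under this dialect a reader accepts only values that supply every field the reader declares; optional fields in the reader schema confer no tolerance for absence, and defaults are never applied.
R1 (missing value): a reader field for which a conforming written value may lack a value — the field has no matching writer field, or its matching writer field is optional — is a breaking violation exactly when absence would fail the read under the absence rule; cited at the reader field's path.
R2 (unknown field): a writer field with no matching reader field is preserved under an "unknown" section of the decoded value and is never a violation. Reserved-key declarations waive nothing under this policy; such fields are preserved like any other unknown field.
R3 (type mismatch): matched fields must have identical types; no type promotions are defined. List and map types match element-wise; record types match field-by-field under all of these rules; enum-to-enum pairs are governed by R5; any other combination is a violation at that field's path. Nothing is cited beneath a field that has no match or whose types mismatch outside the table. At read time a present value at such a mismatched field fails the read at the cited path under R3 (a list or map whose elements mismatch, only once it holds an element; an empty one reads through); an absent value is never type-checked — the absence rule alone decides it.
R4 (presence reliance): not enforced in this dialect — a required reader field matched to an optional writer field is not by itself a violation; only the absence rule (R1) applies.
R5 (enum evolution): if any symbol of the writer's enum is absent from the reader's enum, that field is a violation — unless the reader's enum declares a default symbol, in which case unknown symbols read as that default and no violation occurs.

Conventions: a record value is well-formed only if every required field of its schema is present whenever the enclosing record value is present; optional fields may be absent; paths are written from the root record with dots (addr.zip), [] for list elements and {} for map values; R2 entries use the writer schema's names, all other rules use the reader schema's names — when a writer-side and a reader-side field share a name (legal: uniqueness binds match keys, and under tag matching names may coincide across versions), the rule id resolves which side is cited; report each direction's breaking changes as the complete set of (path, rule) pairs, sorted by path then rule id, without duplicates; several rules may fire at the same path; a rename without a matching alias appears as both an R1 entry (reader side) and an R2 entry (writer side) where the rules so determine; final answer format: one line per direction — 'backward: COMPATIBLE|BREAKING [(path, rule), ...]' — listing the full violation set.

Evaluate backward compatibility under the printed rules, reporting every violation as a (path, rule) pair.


in Device below, arrows point writer -> reader
backward for Device (reader v2, writer v1):
  role <- channel (Channel -> Channel, writer optional)
  version: no writer-side match
  codes <- codes (list<float64> -> list<float64>, writer required)
  duration <- duration (int32 -> float64, writer required)
  title <- title (string -> float64, writer optional)
  writer field zip has no reader counterpart
  breaking: (duration, R3)
  breaking: (role, R1)
  breaking: (title, R1)
  breaking: (title, R3)
  breaking: (version, R1)
  backward on Device therefore BREAKING (5)
diffs on Device not affecting the asked answer:
  removed field zip from record Device -> fires only in the forward direction of Device, which is not asked here
  field codes in record Device: required changed to optional -> fires only in the forward direction of Device, which is not asked here

backward: BREAKING [(duration, R3), (role, R1), (title, R1), (title, R3), (version, R1)]


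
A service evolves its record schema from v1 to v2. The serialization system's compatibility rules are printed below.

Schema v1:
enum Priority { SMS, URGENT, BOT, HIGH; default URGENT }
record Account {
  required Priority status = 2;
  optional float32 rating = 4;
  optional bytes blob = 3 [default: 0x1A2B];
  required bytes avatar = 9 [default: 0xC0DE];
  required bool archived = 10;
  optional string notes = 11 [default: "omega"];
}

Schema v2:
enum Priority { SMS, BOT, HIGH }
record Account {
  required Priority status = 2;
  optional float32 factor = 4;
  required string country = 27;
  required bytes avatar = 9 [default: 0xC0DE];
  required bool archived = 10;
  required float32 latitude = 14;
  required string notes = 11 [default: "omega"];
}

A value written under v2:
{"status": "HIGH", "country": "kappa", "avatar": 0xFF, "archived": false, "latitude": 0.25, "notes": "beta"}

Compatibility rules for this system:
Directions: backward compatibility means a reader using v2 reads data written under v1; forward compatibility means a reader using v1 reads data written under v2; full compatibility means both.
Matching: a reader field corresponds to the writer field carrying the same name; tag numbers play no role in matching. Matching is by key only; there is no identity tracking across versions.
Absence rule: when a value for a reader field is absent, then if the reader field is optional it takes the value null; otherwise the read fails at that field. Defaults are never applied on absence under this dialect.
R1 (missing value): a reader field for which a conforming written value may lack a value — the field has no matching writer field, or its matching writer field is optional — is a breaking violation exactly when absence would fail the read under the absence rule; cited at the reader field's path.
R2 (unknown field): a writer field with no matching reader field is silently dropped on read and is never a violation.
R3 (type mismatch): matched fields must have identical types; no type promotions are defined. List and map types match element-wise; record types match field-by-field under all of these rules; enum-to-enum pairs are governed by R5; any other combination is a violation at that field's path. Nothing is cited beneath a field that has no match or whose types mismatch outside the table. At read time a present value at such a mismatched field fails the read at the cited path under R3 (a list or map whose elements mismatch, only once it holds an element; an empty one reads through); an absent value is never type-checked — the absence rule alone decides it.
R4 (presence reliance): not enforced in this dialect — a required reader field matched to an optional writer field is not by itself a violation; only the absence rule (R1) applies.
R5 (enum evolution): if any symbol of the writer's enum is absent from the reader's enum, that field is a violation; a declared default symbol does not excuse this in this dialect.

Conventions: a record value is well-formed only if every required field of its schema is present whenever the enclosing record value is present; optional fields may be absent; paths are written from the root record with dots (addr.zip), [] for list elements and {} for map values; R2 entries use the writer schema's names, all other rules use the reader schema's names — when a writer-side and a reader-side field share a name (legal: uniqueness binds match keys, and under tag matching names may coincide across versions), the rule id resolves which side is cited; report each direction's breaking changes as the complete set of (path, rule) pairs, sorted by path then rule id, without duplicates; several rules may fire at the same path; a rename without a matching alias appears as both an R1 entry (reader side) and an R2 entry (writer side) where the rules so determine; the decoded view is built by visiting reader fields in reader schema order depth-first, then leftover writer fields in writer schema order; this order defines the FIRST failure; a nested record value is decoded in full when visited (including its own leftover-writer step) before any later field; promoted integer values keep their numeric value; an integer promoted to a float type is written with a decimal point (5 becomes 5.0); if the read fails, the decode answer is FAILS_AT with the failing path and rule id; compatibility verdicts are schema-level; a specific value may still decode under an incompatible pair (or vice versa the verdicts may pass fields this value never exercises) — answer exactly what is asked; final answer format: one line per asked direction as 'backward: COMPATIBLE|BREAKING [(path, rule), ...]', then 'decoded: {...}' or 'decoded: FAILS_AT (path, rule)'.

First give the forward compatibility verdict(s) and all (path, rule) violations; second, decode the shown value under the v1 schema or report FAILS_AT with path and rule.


arrows below run writer -> reader for Account
forward pass over Account, reader schema v1, writer schema v2:
  Priority -> Priority, writer required: status aligns to status
  rating has no writer counterpart
  blob has no writer counterpart
  bytes -> bytes, writer required: avatar aligns to avatar
  bool -> bool, writer required: archived aligns to archived
  string -> string, writer required: notes aligns to notes
  writer field factor has no reader counterpart
  writer field country has no reader counterpart
  writer field latitude has no reader counterpart
  => no violations; forward on Account: COMPATIBLE
decoding the Account value with the v1 reader:
  status := "HIGH"
  rating := null (absent, optional -> null)
  blob := null (absent, optional -> null)
  avatar := 0xFF
  archived := false
  notes := "beta"
  writer country: unknown -> dropped
  writer latitude: unknown -> dropped
  => decoded: {"status": "HIGH", "rating": null, "blob": null, "avatar": 0xFF, "archived": false, "notes": "beta"}
ruling out the remaining Account differences:
  added field country to record Account: required string, tag 27 (in v2 it sits immediately before avatar) -> fires only in the backward direction of Account, which is not asked here
  added field latitude to record Account: required float32, tag 14 (in v2 it sits immediately before notes) -> fires only in the backward direction of Account, which is not asked here
  removed field blob from record Account -> inert for the asked Account verdict: nothing fires
  renamed field rating to factor in record Account -> inert for the asked Account verdict: nothing fires
  enum Priority (field status in record Account): symbol URGENT removed (it was the default; the default is cleared) -> fires only in the backward direction of Account, which is not asked here
  field notes in record Account: optional changed to required -> fires only in the backward direction of Account, which is not asked here

forward: COMPATIBLE []; decoded: {"status": "HIGH", "rating": null, "blob": null, "avatar": 0xFF, "archived": false, "notes": "beta"}


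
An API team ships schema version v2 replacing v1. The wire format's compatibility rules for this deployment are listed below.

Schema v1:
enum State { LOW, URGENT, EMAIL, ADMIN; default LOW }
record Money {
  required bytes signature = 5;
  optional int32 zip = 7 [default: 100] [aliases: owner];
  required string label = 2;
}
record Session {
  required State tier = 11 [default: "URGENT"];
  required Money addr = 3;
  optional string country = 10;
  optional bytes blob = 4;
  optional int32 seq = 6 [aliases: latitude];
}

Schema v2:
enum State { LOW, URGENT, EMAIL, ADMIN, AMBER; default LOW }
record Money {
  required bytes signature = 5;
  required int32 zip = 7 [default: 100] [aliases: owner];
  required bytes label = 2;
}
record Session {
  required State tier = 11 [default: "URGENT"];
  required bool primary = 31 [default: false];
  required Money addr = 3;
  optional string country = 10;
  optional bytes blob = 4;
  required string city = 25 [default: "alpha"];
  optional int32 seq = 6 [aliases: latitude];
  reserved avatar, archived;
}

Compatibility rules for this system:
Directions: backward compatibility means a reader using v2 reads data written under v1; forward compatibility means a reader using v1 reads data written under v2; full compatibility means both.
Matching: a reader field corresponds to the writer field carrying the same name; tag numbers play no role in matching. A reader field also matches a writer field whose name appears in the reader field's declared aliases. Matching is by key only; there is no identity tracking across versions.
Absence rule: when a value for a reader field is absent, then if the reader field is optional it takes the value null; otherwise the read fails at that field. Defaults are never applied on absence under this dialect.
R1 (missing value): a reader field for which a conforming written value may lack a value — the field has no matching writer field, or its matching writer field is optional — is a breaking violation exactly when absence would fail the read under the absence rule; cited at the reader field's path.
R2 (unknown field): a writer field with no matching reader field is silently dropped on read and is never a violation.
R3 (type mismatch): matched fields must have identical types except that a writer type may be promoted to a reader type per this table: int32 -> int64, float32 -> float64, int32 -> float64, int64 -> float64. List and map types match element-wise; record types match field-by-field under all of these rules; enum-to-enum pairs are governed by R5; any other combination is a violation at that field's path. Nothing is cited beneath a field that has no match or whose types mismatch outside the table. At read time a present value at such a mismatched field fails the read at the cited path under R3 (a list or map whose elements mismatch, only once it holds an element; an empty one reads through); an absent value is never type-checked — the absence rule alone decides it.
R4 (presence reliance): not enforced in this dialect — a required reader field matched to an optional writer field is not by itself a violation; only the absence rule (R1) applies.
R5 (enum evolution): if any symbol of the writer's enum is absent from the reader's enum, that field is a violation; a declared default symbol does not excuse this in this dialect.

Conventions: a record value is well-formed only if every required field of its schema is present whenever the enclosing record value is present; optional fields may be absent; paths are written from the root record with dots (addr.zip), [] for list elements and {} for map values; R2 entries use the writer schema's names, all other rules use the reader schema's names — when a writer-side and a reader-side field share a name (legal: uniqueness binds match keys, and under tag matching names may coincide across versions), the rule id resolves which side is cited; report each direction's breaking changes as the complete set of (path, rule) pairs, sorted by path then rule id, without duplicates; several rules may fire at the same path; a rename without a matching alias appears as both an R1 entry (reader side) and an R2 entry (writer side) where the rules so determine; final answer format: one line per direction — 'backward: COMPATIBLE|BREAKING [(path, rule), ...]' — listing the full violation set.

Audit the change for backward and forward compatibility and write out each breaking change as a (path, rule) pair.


each type pair in Session: writer, then reader
backward for Session (reader v2, writer v1):
  writer required, State -> State: reader tier maps from writer tier
  primary: no writer match
  writer required, Money -> Money: reader addr maps from writer addr
  writer optional, string -> string: reader country maps from writer country
  writer optional, bytes -> bytes: reader blob maps from writer blob
  city: no writer match
  writer optional, int32 -> int32: reader seq maps from writer seq
  writer required, bytes -> bytes: reader addr.signature maps from writer addr.signature
  writer optional, int32 -> int32: reader addr.zip maps from writer addr.zip
  writer required, string -> bytes: reader addr.label maps from writer addr.label
  violation R3 at addr.label
  violation R1 at addr.zip
  violation R1 at city
  violation R1 at primary
  => backward: BREAKING (4)
forward for Session (reader v1, writer v2):
  writer required, State -> State: reader tier maps from writer tier
  writer required, Money -> Money: reader addr maps from writer addr
  writer optional, string -> string: reader country maps from writer country
  writer optional, bytes -> bytes: reader blob maps from writer blob
  writer optional, int32 -> int32: reader seq maps from writer seq
  leftover writer field: primary
  leftover writer field: city
  writer required, bytes -> bytes: reader addr.signature maps from writer addr.signature
  writer required, int32 -> int32: reader addr.zip maps from writer addr.zip
  writer required, bytes -> string: reader addr.label maps from writer addr.label
  violation R3 at addr.label
  violation R5 at tier
  => forward: BREAKING (2)

backward: BREAKING [(addr.label, R3), (addr.zip, R1), (city, R1), (primary, R1)]; forward: BREAKING [(addr.label, R3), (tier, R5)]


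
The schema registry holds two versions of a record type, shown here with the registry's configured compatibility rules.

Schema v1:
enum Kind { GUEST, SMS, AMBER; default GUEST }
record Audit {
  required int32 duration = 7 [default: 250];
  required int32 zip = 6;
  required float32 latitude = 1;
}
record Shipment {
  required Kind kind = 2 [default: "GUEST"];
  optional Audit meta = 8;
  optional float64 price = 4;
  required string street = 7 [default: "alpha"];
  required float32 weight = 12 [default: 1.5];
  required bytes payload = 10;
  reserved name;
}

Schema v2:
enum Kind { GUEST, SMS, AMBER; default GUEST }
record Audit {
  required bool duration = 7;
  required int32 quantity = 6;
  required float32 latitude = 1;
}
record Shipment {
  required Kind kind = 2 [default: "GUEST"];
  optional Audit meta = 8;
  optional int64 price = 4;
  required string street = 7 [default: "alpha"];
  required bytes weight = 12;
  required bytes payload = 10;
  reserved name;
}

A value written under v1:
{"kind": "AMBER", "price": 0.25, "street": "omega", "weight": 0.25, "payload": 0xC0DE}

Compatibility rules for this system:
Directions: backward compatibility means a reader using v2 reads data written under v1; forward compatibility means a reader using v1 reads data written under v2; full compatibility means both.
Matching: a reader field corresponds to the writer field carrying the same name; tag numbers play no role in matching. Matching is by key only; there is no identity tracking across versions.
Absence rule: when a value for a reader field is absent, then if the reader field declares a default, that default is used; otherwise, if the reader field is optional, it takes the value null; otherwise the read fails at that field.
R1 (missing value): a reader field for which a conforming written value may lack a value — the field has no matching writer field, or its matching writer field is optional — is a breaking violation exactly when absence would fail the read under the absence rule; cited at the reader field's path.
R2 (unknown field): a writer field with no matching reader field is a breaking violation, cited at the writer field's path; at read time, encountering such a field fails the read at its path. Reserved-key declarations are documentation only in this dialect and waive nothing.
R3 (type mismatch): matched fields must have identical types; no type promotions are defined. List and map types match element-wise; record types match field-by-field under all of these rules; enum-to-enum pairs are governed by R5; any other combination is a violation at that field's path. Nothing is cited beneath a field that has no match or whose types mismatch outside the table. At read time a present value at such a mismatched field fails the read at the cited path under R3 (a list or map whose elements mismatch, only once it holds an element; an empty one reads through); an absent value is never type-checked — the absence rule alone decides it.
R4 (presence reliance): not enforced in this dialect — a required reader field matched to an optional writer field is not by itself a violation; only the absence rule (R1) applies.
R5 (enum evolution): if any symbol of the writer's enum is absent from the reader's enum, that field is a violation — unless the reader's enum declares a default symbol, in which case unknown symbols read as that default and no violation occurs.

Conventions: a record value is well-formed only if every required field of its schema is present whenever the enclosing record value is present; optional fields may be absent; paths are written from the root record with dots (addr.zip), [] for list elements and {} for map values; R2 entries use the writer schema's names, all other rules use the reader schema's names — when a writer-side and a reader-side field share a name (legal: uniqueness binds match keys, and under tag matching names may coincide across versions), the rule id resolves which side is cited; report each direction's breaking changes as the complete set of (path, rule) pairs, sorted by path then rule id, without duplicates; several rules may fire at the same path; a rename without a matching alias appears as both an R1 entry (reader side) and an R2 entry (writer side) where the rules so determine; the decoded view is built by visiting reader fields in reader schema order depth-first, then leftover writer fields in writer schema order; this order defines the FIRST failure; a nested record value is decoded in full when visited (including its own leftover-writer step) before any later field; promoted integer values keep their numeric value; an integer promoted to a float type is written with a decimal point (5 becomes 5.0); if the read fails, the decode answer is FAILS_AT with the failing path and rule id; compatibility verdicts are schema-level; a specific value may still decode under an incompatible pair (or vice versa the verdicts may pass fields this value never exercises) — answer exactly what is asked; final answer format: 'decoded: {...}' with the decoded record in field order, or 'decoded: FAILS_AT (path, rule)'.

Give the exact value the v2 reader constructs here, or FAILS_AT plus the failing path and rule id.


decoded: FAILS_AT (price, R3)

arrows below run writer -> reader for Shipment
decode walk for Shipment under reader schema v2:
  kind := "AMBER"
  meta := null (not supplied -> null)
  read fails at price under R3
  => FAILS_AT (price, R3)
checking off the Shipment differences that do not matter here:
  renamed field zip to quantity in record Audit -> affects the rule determinations only; this particular Shipment value decodes identically
  field duration in record Audit: type int32 changed to bool (its default is dropped) -> affects the rule determinations only; this particular Shipment value decodes identically
  field weight in record Shipment: type float32 changed to bytes (its default is dropped) -> affects the rule determinations only; this particular Shipment value decodes identically


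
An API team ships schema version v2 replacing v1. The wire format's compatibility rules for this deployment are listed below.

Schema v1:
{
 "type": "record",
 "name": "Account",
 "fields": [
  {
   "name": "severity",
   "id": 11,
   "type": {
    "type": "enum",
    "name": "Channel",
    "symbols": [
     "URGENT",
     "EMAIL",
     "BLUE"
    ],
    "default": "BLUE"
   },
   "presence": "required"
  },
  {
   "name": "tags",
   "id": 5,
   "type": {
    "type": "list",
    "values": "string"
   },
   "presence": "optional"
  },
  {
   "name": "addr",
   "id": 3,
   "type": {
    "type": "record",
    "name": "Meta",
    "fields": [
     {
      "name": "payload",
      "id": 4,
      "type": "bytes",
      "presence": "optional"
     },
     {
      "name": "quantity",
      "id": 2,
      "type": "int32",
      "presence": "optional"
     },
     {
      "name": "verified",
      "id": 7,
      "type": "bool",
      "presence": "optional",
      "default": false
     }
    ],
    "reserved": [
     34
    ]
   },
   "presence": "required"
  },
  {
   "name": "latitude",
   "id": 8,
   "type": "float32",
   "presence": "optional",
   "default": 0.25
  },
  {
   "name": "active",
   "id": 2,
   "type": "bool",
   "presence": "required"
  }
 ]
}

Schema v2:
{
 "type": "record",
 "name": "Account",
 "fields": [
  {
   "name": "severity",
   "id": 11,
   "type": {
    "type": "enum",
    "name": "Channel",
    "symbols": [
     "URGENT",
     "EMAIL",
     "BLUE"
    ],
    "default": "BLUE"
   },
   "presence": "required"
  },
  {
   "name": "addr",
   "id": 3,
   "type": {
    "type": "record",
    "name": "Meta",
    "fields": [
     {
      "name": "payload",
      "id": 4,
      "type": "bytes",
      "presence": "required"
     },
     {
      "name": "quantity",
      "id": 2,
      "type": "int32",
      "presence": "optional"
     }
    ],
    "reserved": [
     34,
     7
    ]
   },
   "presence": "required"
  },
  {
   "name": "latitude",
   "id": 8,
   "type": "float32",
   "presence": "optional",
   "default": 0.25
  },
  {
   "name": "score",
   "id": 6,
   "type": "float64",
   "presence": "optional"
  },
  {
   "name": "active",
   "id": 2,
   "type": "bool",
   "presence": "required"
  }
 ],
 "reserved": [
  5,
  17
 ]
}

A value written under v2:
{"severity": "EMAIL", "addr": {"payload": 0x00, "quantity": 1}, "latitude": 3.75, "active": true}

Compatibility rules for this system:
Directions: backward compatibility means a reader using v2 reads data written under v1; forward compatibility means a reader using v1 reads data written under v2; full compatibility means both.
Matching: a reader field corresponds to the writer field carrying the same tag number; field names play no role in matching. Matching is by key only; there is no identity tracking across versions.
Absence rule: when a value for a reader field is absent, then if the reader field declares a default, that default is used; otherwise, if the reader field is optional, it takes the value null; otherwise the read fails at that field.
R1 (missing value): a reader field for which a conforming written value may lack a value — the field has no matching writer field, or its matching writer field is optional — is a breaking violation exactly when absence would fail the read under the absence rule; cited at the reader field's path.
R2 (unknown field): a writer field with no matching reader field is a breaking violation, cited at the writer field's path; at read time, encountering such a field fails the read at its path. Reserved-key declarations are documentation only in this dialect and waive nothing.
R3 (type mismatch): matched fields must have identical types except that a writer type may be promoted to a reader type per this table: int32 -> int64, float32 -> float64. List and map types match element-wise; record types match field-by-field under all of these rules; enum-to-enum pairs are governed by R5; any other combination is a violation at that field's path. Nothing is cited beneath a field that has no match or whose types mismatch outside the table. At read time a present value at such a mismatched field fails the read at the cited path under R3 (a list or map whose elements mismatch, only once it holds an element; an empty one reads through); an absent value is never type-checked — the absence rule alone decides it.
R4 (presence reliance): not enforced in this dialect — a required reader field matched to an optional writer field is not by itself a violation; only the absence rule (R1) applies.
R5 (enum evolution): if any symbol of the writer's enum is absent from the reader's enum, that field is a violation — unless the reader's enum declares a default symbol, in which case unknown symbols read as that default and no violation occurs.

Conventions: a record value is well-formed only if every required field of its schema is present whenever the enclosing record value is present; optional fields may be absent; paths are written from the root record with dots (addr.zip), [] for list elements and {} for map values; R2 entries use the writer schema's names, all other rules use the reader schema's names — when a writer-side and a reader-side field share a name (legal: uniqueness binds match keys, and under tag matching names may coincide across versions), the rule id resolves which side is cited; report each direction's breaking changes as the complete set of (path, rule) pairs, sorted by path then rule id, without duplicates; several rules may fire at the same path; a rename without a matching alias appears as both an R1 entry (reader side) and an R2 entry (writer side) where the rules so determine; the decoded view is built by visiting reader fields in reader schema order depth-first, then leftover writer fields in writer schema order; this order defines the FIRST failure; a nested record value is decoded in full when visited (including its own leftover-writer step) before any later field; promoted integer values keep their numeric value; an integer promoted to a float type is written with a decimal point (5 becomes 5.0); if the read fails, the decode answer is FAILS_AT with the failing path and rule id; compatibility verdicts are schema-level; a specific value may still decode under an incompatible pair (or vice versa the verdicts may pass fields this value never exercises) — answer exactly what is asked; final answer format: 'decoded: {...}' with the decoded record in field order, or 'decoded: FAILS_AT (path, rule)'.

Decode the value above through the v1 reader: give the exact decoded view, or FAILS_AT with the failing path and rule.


the writer's type comes first in each Account pair
decode walk for Account under reader schema v1:
  severity := "EMAIL"
  tags := null (absent, optional -> null)
  addr.payload := 0x00
  addr.quantity := 1
  addr.verified := false (absent -> default)
  latitude := 3.75
  active := true
  => decoded: {"severity": "EMAIL", "tags": null, "addr": {"payload": 0x00, "quantity": 1, "verified": false}, "latitude": 3.75, "active": true}
the other Account changes do not affect what is asked:
  removed field tags from record Account (its key 5 joins the reserved list) -> a verdict-level change on Account — the shown value reads the same
  removed field verified from record Meta (its key 7 joins the reserved list) -> a verdict-level change on Account — the shown value reads the same
  added field score to record Account: optional float64, tag 6 (in v2 it sits immediately before active) -> a verdict-level change on Account — the shown value reads the same
  field payload in record Meta: optional changed to required -> a verdict-level change on Account — the shown value reads the same

decoded: {"severity": "EMAIL", "tags": null, "addr": {"payload": 0x00, "quantity": 1, "verified": false}, "latitude": 3.75, "active": true}


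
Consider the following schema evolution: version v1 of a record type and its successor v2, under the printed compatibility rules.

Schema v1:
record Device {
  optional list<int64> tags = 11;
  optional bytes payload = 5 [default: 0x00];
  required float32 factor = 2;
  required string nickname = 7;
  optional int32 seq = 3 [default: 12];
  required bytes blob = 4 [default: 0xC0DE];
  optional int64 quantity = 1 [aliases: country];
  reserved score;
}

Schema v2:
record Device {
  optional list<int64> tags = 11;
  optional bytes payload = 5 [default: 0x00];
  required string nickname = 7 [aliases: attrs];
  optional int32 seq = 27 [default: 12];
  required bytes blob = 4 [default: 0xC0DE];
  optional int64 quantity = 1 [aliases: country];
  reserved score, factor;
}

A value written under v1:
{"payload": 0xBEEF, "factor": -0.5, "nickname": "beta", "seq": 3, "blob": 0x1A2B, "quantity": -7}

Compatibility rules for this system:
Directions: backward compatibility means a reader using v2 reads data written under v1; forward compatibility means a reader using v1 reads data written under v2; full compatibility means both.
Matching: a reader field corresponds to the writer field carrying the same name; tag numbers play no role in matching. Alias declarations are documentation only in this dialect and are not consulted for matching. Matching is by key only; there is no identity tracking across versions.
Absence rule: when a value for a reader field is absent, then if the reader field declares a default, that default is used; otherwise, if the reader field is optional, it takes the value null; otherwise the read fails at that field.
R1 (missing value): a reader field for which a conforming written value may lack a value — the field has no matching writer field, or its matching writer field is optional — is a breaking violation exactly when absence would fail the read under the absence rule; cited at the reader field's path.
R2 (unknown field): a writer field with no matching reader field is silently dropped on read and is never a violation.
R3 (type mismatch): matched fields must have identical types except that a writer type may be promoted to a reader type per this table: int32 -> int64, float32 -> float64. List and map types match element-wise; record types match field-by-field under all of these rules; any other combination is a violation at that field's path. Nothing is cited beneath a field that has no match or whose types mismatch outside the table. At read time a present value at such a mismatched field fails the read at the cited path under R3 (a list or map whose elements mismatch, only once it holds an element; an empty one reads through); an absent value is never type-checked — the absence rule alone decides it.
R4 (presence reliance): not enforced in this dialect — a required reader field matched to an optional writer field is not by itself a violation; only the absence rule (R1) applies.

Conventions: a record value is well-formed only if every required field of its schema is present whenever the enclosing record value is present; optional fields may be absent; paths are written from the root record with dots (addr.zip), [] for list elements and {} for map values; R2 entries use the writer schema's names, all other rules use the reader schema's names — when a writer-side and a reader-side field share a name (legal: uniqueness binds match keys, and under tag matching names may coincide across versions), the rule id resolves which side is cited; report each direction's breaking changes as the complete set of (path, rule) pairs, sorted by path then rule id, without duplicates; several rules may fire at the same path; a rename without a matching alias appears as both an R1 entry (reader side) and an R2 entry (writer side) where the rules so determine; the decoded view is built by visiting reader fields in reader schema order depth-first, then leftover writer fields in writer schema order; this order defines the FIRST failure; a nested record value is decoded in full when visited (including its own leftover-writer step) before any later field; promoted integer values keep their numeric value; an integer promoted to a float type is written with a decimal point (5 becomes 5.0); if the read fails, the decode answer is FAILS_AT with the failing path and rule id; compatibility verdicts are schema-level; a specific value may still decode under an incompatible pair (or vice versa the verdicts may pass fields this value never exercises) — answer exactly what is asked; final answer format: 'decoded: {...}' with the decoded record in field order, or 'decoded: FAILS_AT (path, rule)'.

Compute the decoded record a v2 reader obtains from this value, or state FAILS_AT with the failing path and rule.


the writer's type comes first in each Device pair
decoding the Device value with the v2 reader:
  tags := null (not supplied -> null)
  payload := 0xBEEF
  nickname := "beta"
  seq := 3
  blob := 0x1A2B
  quantity := -7
  writer factor: unmatched, discarded
  => decoded: {"tags": null, "payload": 0xBEEF, "nickname": "beta", "seq": 3, "blob": 0x1A2B, "quantity": -7}
the other Device changes do not affect what is asked:
  field seq in record Device: tag 3 changed to 27 -> no rule fires on it and the decoded Device view is identical with or without it

decoded: {"tags": null, "payload": 0xBEEF, "nickname": "beta", "seq": 3, "blob": 0x1A2B, "quantity": -7}
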